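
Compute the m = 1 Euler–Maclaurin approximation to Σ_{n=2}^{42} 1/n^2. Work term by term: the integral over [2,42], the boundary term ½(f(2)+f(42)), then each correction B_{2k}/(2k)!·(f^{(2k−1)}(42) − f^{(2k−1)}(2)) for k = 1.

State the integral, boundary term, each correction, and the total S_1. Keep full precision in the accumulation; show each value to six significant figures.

∫_2^42 1/x^2 dx evaluates to 0.476190.
½[f(2) + f(42)] = ½[0.250000 + 0.000566893] = 0.125283.
So far: 0.601474.
Correction k=1: B_{2}/2! · (f^{(1)}(42) − f^{(1)}(2)) = 1/12 · (-2.69949e-05 − (-0.250000)) = 0.0208311.

S_1 ≈ 0.622305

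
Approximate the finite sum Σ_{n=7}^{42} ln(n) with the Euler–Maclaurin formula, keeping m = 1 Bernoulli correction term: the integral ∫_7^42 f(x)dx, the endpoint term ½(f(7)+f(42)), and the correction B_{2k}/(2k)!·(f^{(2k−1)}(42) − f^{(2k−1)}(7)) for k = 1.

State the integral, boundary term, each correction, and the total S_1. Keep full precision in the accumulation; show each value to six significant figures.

S_1 ≈ 111.193

The integral term ∫_7^42 ln(x) dx = 108.361.
½[f(7) + f(42)] = ½[1.94591 + 3.73767] = 2.84179.
Integral + boundary = 111.203.
Order-1 term: 1/12 · (0.0238095 − 0.142857) = -0.00992063.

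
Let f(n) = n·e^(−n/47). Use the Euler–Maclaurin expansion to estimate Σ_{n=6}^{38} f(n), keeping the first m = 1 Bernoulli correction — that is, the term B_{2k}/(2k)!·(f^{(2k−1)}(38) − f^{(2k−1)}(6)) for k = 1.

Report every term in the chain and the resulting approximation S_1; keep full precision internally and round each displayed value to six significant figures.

Integral: ∫_6^38 x·e^(−x/47) dx = 412.604.
Endpoint term: (f(6) + f(38))/2 = (5.28092 + 16.9298)/2 = 11.1054.
Running total after boundary: 423.710.
Correction k=1: B_{2}/2! · (f^{(1)}(38) − f^{(1)}(6)) = 1/12 · (0.0853126 − 0.767793) = -0.0568734.

S_1 ≈ 423.653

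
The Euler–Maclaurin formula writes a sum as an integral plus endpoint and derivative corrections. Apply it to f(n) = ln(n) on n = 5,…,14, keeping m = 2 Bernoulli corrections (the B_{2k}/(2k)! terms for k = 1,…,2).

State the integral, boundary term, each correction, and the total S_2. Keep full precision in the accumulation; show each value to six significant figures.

S_2 ≈ 22.0132

The integral term ∫_5^14 ln(x) dx = 19.8996.
½[f(5) + f(14)] = ½[1.60944 + 2.63906] = 2.12425.
So far: 22.0239.
Order-1 term: 1/12 · (0.0714286 − 0.200000) = -0.0107143.
Running total after k=1: 22.0131.
Order-2 term: −1/720 · (0.000728863 − 0.0160000) = 2.12099e-05.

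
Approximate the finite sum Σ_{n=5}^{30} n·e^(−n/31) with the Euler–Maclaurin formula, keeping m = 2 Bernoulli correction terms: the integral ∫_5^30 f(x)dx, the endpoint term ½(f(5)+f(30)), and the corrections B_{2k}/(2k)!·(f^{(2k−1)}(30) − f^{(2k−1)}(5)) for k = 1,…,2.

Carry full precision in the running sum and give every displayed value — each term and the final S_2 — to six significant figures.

S_2 ≈ 239.068

The integral term ∫_5^30 x·e^(−x/31) dx = 231.300.
½[f(5) + f(30)] = ½[4.25522 + 11.3982] = 7.82671.
Integral + boundary = 239.126.
Correction k=1: B_{2}/2! · (f^{(1)}(30) − f^{(1)}(5)) = 1/12 · (0.0122561 − 0.713780) = -0.0584603.
Partial sum through k=1: 239.068.
Correction k=2: B_{4}/4! · (f^{(3)}(30) − f^{(3)}(5)) = −1/720 · (0.000803472 − 0.00251391) = 2.37561e-06.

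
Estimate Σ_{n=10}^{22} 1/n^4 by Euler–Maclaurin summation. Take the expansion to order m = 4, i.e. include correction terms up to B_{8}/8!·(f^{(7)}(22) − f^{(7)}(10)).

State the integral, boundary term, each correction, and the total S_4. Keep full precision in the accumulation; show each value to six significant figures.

Integral: ∫_10^22 1/x^4 dx = 0.000302029.
Boundary: ½(f(10) + f(22)) = ½(0.000100000 + 4.26883e-06) = 5.21344e-05.
So far: 0.000354163.
Order-1 term: 1/12 · (-7.76152e-07 − (-4.00000e-05)) = 3.26865e-06.
After k=1: 0.000357432.
Order-2 term: −1/720 · (-4.81086e-08 − (-1.20000e-05)) = -1.65998e-08.
After k=2: 0.000357415.
Order-3 term: 1/30240 · (-5.56628e-09 − (-6.72000e-06)) = 2.22038e-10.
After k=3: 0.000357415.
Order-4 term: −1/1209600 · (-1.03505e-09 − (-6.04800e-06)) = -4.99914e-12.

S_4 ≈ 0.000357415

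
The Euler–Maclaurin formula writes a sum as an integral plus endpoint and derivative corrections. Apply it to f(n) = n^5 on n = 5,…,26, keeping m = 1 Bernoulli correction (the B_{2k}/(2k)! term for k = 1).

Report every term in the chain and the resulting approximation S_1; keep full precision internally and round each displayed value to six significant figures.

S_1 ≈ 5.76158e+07

Integral: ∫_5^26 x^5 dx = 5.14834e+07.
Endpoint term: (f(5) + f(26))/2 = (3125.00 + 1.18814e+07)/2 = 5.94225e+06.
So far: 5.74256e+07.
k=1: B_{2}/(2)! × [f^{(1)}(26) − f^{(1)}(5)] = 1/12 × (2.28488e+06 − 3125.00) = 190146.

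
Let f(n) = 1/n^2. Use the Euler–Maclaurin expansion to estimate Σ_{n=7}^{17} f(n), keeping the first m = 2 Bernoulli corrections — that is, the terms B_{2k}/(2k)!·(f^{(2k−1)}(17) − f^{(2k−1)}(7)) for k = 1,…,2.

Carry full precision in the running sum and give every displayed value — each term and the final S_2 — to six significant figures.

Integral: ∫_7^17 1/x^2 dx = 0.0840336.
Boundary: ½(f(7) + f(17)) = ½(0.0204082 + 0.00346021) = 0.0119342.
So far: 0.0959678.
Correction k=1: B_{2}/2! · (f^{(1)}(17) − f^{(1)}(7)) = 1/12 · (-0.000407083 − (-0.00583090)) = 0.000451985.
After k=1: 0.0964198.
Correction k=2: B_{4}/4! · (f^{(3)}(17) − f^{(3)}(7)) = −1/720 · (-1.69031e-05 − (-0.00142798)) = -1.95982e-06.

S_2 ≈ 0.0964178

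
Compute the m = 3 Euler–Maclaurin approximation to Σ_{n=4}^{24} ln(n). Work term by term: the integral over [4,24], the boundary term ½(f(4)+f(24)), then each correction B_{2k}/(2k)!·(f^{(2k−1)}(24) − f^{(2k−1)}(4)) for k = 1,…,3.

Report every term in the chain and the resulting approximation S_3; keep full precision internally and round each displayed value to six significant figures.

Integral: ∫_4^24 ln(x) dx = 50.7281.
Boundary: ½(f(4) + f(24)) = ½(1.38629 + 3.17805) = 2.28217.
Integral + boundary = 53.0103.
k=1: B_{2}/(2)! × [f^{(1)}(24) − f^{(1)}(4)] = 1/12 × (0.0416667 − 0.250000) = -0.0173611.
Partial sum through k=1: 52.9929.
k=2: B_{4}/(4)! × [f^{(3)}(24) − f^{(3)}(4)] = −1/720 × (0.000144676 − 0.0312500) = 4.32018e-05.
Partial sum through k=2: 52.9930.
k=3: B_{6}/(6)! × [f^{(5)}(24) − f^{(5)}(4)] = 1/30240 × (3.01408e-06 − 0.0234375) = -7.74950e-07.

S_3 ≈ 52.9930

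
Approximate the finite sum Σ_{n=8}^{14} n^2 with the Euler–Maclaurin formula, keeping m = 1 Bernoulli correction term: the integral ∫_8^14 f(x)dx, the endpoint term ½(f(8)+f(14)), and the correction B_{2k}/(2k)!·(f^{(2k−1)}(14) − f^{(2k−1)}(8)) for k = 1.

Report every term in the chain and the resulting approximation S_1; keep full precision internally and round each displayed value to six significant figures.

S_1 ≈ 875.000

The integral term ∫_8^14 x^2 dx = 744.000.
Boundary: ½(f(8) + f(14)) = ½(64.0000 + 196.000) = 130.000.
So far: 874.000.
Order-1 term: 1/12 · (28.0000 − 16.0000) = 1.00000.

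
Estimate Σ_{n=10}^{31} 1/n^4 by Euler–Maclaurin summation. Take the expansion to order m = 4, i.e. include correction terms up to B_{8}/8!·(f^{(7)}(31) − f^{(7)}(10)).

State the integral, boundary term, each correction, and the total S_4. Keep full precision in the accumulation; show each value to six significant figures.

S_4 ≈ 0.000375991

∫_10^31 1/x^4 dx evaluates to 0.000322144.
½[f(10) + f(31)] = ½[0.000100000 + 1.08281e-06] = 5.05414e-05.
Running total after boundary: 0.000372686.
Order-1 term: 1/12 · (-1.39718e-07 − (-4.00000e-05)) = 3.32169e-06.
Running total after k=1: 0.000376007.
Order-2 term: −1/720 · (-4.36164e-09 − (-1.20000e-05)) = -1.66606e-08.
Running total after k=2: 0.000375991.
Order-3 term: 1/30240 · (-2.54164e-10 − (-6.72000e-06)) = 2.22214e-10.
Running total after k=3: 0.000375991.
Order-4 term: −1/1209600 · (-2.38031e-11 − (-6.04800e-06)) = -4.99998e-12.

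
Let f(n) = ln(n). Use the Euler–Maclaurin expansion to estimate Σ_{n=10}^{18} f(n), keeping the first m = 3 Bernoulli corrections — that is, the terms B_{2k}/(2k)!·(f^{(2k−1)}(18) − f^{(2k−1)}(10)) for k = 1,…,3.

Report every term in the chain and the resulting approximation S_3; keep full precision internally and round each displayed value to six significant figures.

S_3 ≈ 23.5936

The integral term ∫_10^18 ln(x) dx = 21.0008.
Boundary: ½(f(10) + f(18)) = ½(2.30259 + 2.89037) = 2.59648.
Integral + boundary = 23.5973.
Order-1 term: 1/12 · (0.0555556 − 0.100000) = -0.00370370.
Partial sum through k=1: 23.5936.
Order-2 term: −1/720 · (0.000342936 − 0.00200000) = 2.30148e-06.
Partial sum through k=2: 23.5936.
Order-3 term: 1/30240 · (1.27013e-05 − 0.000240000) = -7.51649e-09.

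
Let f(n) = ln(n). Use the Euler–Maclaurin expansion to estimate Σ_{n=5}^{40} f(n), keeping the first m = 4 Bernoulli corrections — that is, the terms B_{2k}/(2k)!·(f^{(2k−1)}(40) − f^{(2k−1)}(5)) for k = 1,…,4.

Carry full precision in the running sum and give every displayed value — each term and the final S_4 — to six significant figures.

∫_5^40 ln(x) dx evaluates to 104.508.
½[f(5) + f(40)] = ½[1.60944 + 3.68888] = 2.64916.
Integral + boundary = 107.157.
k=1: B_{2}/(2)! × [f^{(1)}(40) − f^{(1)}(5)] = 1/12 × (0.0250000 − 0.200000) = -0.0145833.
After k=1: 107.143.
k=2: B_{4}/(4)! × [f^{(3)}(40) − f^{(3)}(5)] = −1/720 × (3.12500e-05 − 0.0160000) = 2.21788e-05.
After k=2: 107.143.
k=3: B_{6}/(6)! × [f^{(5)}(40) − f^{(5)}(5)] = 1/30240 × (2.34375e-07 − 0.00768000) = -2.53961e-07.
After k=3: 107.143.
k=4: B_{8}/(8)! × [f^{(7)}(40) − f^{(7)}(5)] = −1/1209600 × (4.39453e-09 − 0.00921600) = 7.61904e-09.

S_4 ≈ 107.143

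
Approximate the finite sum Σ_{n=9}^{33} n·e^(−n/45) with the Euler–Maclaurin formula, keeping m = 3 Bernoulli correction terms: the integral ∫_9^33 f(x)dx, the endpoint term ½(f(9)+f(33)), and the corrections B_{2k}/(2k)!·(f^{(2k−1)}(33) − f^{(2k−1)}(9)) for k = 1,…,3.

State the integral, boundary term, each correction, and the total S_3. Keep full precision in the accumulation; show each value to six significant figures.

The integral term ∫_9^33 x·e^(−x/45) dx = 303.644.
Boundary: ½(f(9) + f(33)) = ½(7.36858 + 15.8501) = 11.6093.
Integral + boundary = 315.253.
k=1: B_{2}/(2)! × [f^{(1)}(33) − f^{(1)}(9)] = 1/12 × (0.128081 − 0.654985) = -0.0439086.
After k=1: 315.210.
k=2: B_{4}/(4)! × [f^{(3)}(33) − f^{(3)}(9)] = −1/720 × (0.000537626 − 0.00113207) = 8.25620e-07.
After k=2: 315.210.
k=3: B_{6}/(6)! × [f^{(5)}(33) − f^{(5)}(9)] = 1/30240 × (4.99754e-07 − 9.58368e-07) = -1.51658e-11.

S_3 ≈ 315.210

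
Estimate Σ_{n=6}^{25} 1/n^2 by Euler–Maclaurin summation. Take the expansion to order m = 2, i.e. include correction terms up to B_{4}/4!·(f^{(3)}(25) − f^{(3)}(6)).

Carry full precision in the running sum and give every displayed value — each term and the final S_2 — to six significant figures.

The integral term ∫_6^25 1/x^2 dx = 0.126667.
Endpoint term: (f(6) + f(25))/2 = (0.0277778 + 0.00160000)/2 = 0.0146889.
Running total after boundary: 0.141356.
Correction k=1: B_{2}/2! · (f^{(1)}(25) − f^{(1)}(6)) = 1/12 · (-0.000128000 − (-0.00925926)) = 0.000760938.
Partial sum through k=1: 0.142116.
Correction k=2: B_{4}/4! · (f^{(3)}(25) − f^{(3)}(6)) = −1/720 · (-2.45760e-06 − (-0.00308642)) = -4.28328e-06.

S_2 ≈ 0.142112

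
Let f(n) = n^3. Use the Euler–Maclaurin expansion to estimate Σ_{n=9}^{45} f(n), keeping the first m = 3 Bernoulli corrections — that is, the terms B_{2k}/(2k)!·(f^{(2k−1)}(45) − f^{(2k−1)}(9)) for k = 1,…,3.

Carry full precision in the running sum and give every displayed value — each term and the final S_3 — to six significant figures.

Integral: ∫_9^45 x^3 dx = 1.02352e+06.
Boundary: ½(f(9) + f(45)) = ½(729.000 + 91125.0) = 45927.0.
Integral + boundary = 1.06944e+06.
Order-1 term: 1/12 · (6075.00 − 243.000) = 486.000.
After k=1: 1.06993e+06.
Order-2 term: −1/720 · (6.00000 − 6.00000) = 0.00000.
After k=2: 1.06993e+06.
Order-3 term: 1/30240 · (0.00000 − 0.00000) = 0.00000.

S_3 ≈ 1.06993e+06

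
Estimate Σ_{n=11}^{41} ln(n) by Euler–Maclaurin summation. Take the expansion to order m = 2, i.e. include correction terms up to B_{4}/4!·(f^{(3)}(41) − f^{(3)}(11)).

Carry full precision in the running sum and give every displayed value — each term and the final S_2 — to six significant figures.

S_2 ≈ 98.9298

The integral term ∫_11^41 ln(x) dx = 95.8796.
½[f(11) + f(41)] = ½[2.39790 + 3.71357] = 3.05573.
Integral + boundary = 98.9353.
Order-1 term: 1/12 · (0.0243902 − 0.0909091) = -0.00554324.
After k=1: 98.9298.
Order-2 term: −1/720 · (2.90187e-05 − 0.00150263) = 2.04668e-06.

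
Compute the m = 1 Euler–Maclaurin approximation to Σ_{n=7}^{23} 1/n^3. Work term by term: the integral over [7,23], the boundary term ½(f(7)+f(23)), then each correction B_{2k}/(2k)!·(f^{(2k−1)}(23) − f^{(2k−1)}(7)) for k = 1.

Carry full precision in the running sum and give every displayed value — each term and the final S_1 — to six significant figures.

The integral term ∫_7^23 1/x^3 dx = 0.00925890.
Boundary: ½(f(7) + f(23)) = ½(0.00291545 + 8.21895e-05) = 0.00149882.
Running total after boundary: 0.0107577.
Order-1 term: 1/12 · (-1.07204e-05 − (-0.00124948)) = 0.000103230.

S_1 ≈ 0.0108610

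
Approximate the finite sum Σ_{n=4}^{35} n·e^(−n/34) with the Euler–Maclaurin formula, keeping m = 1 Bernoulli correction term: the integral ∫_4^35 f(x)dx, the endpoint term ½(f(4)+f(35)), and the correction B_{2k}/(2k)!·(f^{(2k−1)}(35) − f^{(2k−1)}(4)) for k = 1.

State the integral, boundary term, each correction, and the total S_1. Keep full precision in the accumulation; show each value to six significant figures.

The integral term ∫_4^35 x·e^(−x/34) dx = 310.569.
Boundary: ½(f(4) + f(35)) = ½(3.55604 + 12.5026) = 8.02932.
So far: 318.599.
Order-1 term: 1/12 · (-0.0105064 − 0.784420) = -0.0662439.

S_1 ≈ 318.533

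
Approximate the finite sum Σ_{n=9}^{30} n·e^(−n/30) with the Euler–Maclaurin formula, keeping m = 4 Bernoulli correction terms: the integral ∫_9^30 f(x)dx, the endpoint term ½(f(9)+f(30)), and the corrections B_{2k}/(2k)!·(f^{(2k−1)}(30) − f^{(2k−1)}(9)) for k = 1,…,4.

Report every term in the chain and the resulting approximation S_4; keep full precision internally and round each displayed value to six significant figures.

Integral: ∫_9^30 x·e^(−x/30) dx = 204.574.
Boundary: ½(f(9) + f(30)) = ½(6.66736 + 11.0364) = 8.85187.
So far: 213.426.
Correction k=1: B_{2}/2! · (f^{(1)}(30) − f^{(1)}(9)) = 1/12 · (0.00000 − 0.518573) = -0.0432144.
Partial sum through k=1: 213.383.
Correction k=2: B_{4}/4! · (f^{(3)}(30) − f^{(3)}(9)) = −1/720 · (0.000817510 − 0.00222245) = 1.95131e-06.
Partial sum through k=2: 213.383.
Correction k=3: B_{6}/6! · (f^{(5)}(30) − f^{(5)}(9)) = 1/30240 · (1.81669e-06 − 4.29857e-06) = -8.20730e-11.
Partial sum through k=3: 213.383.
Correction k=4: B_{8}/8! · (f^{(7)}(30) − f^{(7)}(9)) = −1/1209600 · (3.02781e-09 − 6.80862e-09) = 3.12566e-15.

S_4 ≈ 213.383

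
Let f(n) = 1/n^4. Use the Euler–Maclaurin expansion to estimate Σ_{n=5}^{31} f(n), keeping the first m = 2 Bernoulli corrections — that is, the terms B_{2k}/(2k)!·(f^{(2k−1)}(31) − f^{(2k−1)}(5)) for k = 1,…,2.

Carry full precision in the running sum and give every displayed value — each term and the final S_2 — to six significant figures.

Integral: ∫_5^31 1/x^4 dx = 0.00265548.
Endpoint term: (f(5) + f(31))/2 = (0.00160000 + 1.08281e-06)/2 = 0.000800541.
Integral + boundary = 0.00345602.
k=1: B_{2}/(2)! × [f^{(1)}(31) − f^{(1)}(5)] = 1/12 × (-1.39718e-07 − (-0.00128000)) = 0.000106655.
Running total after k=1: 0.00356267.
k=2: B_{4}/(4)! × [f^{(3)}(31) − f^{(3)}(5)] = −1/720 × (-4.36164e-09 − (-0.00153600)) = -2.13333e-06.

S_2 ≈ 0.00356054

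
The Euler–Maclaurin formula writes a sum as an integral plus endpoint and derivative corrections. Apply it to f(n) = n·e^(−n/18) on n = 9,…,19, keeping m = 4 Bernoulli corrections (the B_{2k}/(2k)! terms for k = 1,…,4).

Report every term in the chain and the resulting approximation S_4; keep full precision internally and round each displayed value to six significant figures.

S_4 ≈ 69.0150

∫_9^19 x·e^(−x/18) dx evaluates to 63.0065.
½[f(9) + f(19)] = ½[5.45878 + 6.61198] = 6.03538.
So far: 69.0419.
Correction k=1: B_{2}/2! · (f^{(1)}(19) − f^{(1)}(9)) = 1/12 · (-0.0193333 − 0.303265) = -0.0268832.
Running total after k=1: 69.0150.
Correction k=2: B_{4}/4! · (f^{(3)}(19) − f^{(3)}(9)) = −1/720 · (0.00208847 − 0.00468002) = 3.59937e-06.
Running total after k=2: 69.0150.
Correction k=3: B_{6}/6! · (f^{(5)}(19) − f^{(5)}(9)) = 1/30240 · (1.30760e-05 − 2.60001e-05) = -4.27386e-10.
Running total after k=3: 69.0150.
Correction k=4: B_{8}/8! · (f^{(7)}(19) − f^{(7)}(9)) = −1/1209600 · (6.08211e-08 − 1.15913e-07) = 4.55453e-14.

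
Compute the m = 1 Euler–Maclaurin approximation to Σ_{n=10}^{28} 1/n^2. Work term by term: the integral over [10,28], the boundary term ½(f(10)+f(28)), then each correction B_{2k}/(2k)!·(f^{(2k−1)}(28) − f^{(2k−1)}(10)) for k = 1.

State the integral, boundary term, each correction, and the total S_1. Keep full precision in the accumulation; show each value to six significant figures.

The integral term ∫_10^28 1/x^2 dx = 0.0642857.
½[f(10) + f(28)] = ½[0.0100000 + 0.00127551] = 0.00563776.
Running total after boundary: 0.0699235.
k=1: B_{2}/(2)! × [f^{(1)}(28) − f^{(1)}(10)] = 1/12 × (-9.11079e-05 − (-0.00200000)) = 0.000159074.

S_1 ≈ 0.0700825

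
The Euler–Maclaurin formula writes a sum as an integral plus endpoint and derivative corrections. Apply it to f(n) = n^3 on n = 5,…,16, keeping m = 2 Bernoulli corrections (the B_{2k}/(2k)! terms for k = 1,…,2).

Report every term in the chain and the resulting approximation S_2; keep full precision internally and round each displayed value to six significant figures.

∫_5^16 x^3 dx evaluates to 16227.8.
Endpoint term: (f(5) + f(16))/2 = (125.000 + 4096.00)/2 = 2110.50.
So far: 18338.2.
Correction k=1: B_{2}/2! · (f^{(1)}(16) − f^{(1)}(5)) = 1/12 · (768.000 − 75.0000) = 57.7500.
Running total after k=1: 18396.0.
Correction k=2: B_{4}/4! · (f^{(3)}(16) − f^{(3)}(5)) = −1/720 · (6.00000 − 6.00000) = 0.00000.

S_2 ≈ 18396.0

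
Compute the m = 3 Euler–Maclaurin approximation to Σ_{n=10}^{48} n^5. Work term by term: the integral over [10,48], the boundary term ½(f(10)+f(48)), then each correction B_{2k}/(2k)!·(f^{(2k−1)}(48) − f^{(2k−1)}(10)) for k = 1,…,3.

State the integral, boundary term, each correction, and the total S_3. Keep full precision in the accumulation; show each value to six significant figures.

∫_10^48 x^5 dx evaluates to 2.03827e+09.
Boundary: ½(f(10) + f(48)) = ½(100000 + 2.54804e+08) = 1.27452e+08.
So far: 2.16572e+09.
k=1: B_{2}/(2)! × [f^{(1)}(48) − f^{(1)}(10)] = 1/12 × (2.65421e+07 − 50000.0) = 2.20767e+06.
Running total after k=1: 2.16792e+09.
k=2: B_{4}/(4)! × [f^{(3)}(48) − f^{(3)}(10)] = −1/720 × (138240 − 6000.00) = -183.667.
Running total after k=2: 2.16792e+09.
k=3: B_{6}/(6)! × [f^{(5)}(48) − f^{(5)}(10)] = 1/30240 × (120.000 − 120.000) = 0.00000.

S_3 ≈ 2.16792e+09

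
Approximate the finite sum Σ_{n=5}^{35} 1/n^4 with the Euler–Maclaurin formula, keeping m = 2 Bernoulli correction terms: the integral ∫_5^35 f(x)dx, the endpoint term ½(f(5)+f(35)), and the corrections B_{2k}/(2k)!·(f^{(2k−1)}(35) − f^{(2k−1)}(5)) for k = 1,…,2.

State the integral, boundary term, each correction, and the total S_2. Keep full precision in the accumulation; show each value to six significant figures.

S_2 ≈ 0.00356375

The integral term ∫_5^35 1/x^4 dx = 0.00265889.
Endpoint term: (f(5) + f(35))/2 = (0.00160000 + 6.66389e-07)/2 = 0.000800333.
Integral + boundary = 0.00345923.
Order-1 term: 1/12 · (-7.61587e-08 − (-0.00128000)) = 0.000106660.
After k=1: 0.00356589.
Order-2 term: −1/720 · (-1.86511e-09 − (-0.00153600)) = -2.13333e-06.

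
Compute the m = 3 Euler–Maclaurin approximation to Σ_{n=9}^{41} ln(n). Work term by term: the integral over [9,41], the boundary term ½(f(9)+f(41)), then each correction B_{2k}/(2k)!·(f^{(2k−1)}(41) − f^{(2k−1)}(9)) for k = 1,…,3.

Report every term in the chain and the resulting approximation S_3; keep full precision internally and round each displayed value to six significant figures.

Integral: ∫_9^41 ln(x) dx = 100.481.
½[f(9) + f(41)] = ½[2.19722 + 3.71357] = 2.95540.
Integral + boundary = 103.437.
Correction k=1: B_{2}/2! · (f^{(1)}(41) − f^{(1)}(9)) = 1/12 · (0.0243902 − 0.111111) = -0.00722674.
After k=1: 103.430.
Correction k=2: B_{4}/4! · (f^{(3)}(41) − f^{(3)}(9)) = −1/720 · (2.90187e-05 − 0.00274348) = 3.77009e-06.
After k=2: 103.430.
Correction k=3: B_{6}/6! · (f^{(5)}(41) − f^{(5)}(9)) = 1/30240 · (2.07153e-07 − 0.000406442) = -1.34337e-08.

S_3 ≈ 103.430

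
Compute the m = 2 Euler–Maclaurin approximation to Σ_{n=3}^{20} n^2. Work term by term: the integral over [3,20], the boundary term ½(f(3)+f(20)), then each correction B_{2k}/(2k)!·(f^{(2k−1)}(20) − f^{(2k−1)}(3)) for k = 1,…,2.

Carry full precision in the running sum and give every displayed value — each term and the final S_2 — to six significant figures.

∫_3^20 x^2 dx evaluates to 2657.67.
Boundary: ½(f(3) + f(20)) = ½(9.00000 + 400.000) = 204.500.
So far: 2862.17.
k=1: B_{2}/(2)! × [f^{(1)}(20) − f^{(1)}(3)] = 1/12 × (40.0000 − 6.00000) = 2.83333.
Partial sum through k=1: 2865.00.
k=2: B_{4}/(4)! × [f^{(3)}(20) − f^{(3)}(3)] = −1/720 × (0.00000 − 0.00000) = 0.00000.

S_2 ≈ 2865.00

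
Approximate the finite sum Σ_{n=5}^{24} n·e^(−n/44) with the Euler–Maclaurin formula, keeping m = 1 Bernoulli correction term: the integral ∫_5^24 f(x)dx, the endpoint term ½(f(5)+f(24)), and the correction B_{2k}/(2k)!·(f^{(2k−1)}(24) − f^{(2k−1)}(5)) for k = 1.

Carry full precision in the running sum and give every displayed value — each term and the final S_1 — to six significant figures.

∫_5^24 x·e^(−x/44) dx evaluates to 190.310.
Endpoint term: (f(5) + f(24))/2 = (4.46291 + 13.9099)/2 = 9.18640.
So far: 199.496.
Correction k=1: B_{2}/2! · (f^{(1)}(24) − f^{(1)}(5)) = 1/12 · (0.263445 − 0.791153) = -0.0439757.

S_1 ≈ 199.452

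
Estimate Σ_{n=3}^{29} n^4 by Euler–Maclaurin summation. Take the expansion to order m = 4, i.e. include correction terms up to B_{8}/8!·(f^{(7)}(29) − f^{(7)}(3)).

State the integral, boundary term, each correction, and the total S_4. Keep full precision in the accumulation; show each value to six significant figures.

S_4 ≈ 4.46398e+06

Integral: ∫_3^29 x^4 dx = 4.10218e+06.
Boundary: ½(f(3) + f(29)) = ½(81.0000 + 707281) = 353681.
Running total after boundary: 4.45586e+06.
k=1: B_{2}/(2)! × [f^{(1)}(29) − f^{(1)}(3)] = 1/12 × (97556.0 − 108.000) = 8120.67.
Partial sum through k=1: 4.46398e+06.
k=2: B_{4}/(4)! × [f^{(3)}(29) − f^{(3)}(3)] = −1/720 × (696.000 − 72.0000) = -0.866667.
Partial sum through k=2: 4.46398e+06.
k=3: B_{6}/(6)! × [f^{(5)}(29) − f^{(5)}(3)] = 1/30240 × (0.00000 − 0.00000) = 0.00000.
Partial sum through k=3: 4.46398e+06.
k=4: B_{8}/(8)! × [f^{(7)}(29) − f^{(7)}(3)] = −1/1209600 × (0.00000 − 0.00000) = 0.00000.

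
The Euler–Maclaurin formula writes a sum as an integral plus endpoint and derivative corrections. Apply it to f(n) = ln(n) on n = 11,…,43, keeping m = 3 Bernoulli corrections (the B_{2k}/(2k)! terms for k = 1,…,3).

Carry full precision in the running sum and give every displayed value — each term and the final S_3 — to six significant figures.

Integral: ∫_11^43 ln(x) dx = 103.355.
Endpoint term: (f(11) + f(43))/2 = (2.39790 + 3.76120)/2 = 3.07955.
Integral + boundary = 106.434.
Correction k=1: B_{2}/2! · (f^{(1)}(43) − f^{(1)}(11)) = 1/12 · (0.0232558 − 0.0909091) = -0.00563777.
After k=1: 106.429.
Correction k=2: B_{4}/4! · (f^{(3)}(43) − f^{(3)}(11)) = −1/720 · (2.51550e-05 − 0.00150263) = 2.05205e-06.
After k=2: 106.429.
Correction k=3: B_{6}/6! · (f^{(5)}(43) − f^{(5)}(11)) = 1/30240 · (1.63256e-07 − 0.000149021) = -4.92255e-09.

S_3 ≈ 106.429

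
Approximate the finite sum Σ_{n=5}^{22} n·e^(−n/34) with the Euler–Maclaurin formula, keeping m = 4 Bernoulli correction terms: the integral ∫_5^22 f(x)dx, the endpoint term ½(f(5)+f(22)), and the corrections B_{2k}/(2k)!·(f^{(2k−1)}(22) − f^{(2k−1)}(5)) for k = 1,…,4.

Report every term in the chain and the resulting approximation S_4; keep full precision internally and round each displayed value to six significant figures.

The integral term ∫_5^22 x·e^(−x/34) dx = 147.758.
Boundary: ½(f(5) + f(22)) = ½(4.31622 + 11.5188) = 7.91753.
So far: 155.675.
Order-1 term: 1/12 · (0.184794 − 0.736296) = -0.0459585.
Partial sum through k=1: 155.629.
Order-2 term: −1/720 · (0.00106571 − 0.00213043) = 1.47878e-06.
Partial sum through k=2: 155.629.
Order-3 term: 1/30240 · (1.70551e-06 − 3.13489e-06) = -4.72681e-11.
Partial sum through k=3: 155.629.
Order-4 term: −1/1209600 · (2.15321e-09 − 3.82945e-09) = 1.38578e-15.

S_4 ≈ 155.629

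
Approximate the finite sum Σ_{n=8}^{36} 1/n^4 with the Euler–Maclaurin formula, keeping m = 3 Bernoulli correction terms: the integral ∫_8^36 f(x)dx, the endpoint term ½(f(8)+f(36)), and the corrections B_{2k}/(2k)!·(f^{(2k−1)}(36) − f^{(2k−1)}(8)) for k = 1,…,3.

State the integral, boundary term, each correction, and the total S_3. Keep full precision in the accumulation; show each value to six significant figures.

S_3 ≈ 0.000776354

∫_8^36 1/x^4 dx evaluates to 0.000643897.
Boundary: ½(f(8) + f(36)) = ½(0.000244141 + 5.95374e-07) = 0.000122368.
So far: 0.000766265.
k=1: B_{2}/(2)! × [f^{(1)}(36) − f^{(1)}(8)] = 1/12 × (-6.61527e-08 − (-0.000122070)) = 1.01670e-05.
Running total after k=1: 0.000776432.
k=2: B_{4}/(4)! × [f^{(3)}(36) − f^{(3)}(8)] = −1/720 × (-1.53131e-09 − (-5.72205e-05)) = -7.94707e-08.
Running total after k=2: 0.000776353.
k=3: B_{6}/(6)! × [f^{(5)}(36) − f^{(5)}(8)] = 1/30240 × (-6.61678e-11 − (-5.00679e-05)) = 1.65568e-09.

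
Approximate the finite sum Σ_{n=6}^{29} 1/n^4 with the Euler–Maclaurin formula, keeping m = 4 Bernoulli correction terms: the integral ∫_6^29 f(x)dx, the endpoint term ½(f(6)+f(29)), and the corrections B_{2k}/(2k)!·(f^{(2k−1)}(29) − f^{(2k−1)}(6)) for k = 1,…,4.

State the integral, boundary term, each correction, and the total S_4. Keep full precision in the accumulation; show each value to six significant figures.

Integral: ∫_6^29 1/x^4 dx = 0.00152954.
Endpoint term: (f(6) + f(29))/2 = (0.000771605 + 1.41387e-06)/2 = 0.000386509.
Integral + boundary = 0.00191605.
Correction k=1: B_{2}/2! · (f^{(1)}(29) − f^{(1)}(6)) = 1/12 · (-1.95016e-07 − (-0.000514403)) = 4.28507e-05.
Partial sum through k=1: 0.00195890.
Correction k=2: B_{4}/4! · (f^{(3)}(29) − f^{(3)}(6)) = −1/720 · (-6.95657e-09 − (-0.000428669)) = -5.95365e-07.
Partial sum through k=2: 0.00195831.
Correction k=3: B_{6}/6! · (f^{(5)}(29) − f^{(5)}(6)) = 1/30240 · (-4.63220e-10 − (-0.000666819)) = 2.20509e-08.
Partial sum through k=3: 0.00195833.
Correction k=4: B_{8}/8! · (f^{(7)}(29) − f^{(7)}(6)) = −1/1209600 · (-4.95717e-11 − (-0.00166705)) = -1.37818e-09.

S_4 ≈ 0.00195833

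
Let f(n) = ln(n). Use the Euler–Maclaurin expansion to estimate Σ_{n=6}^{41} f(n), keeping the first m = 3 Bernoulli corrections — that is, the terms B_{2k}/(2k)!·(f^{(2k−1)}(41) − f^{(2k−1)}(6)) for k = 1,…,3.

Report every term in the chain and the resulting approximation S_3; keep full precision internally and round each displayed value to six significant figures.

S_3 ≈ 109.247

∫_6^41 ln(x) dx evaluates to 106.506.
Endpoint term: (f(6) + f(41))/2 = (1.79176 + 3.71357)/2 = 2.75267.
Integral + boundary = 109.259.
Order-1 term: 1/12 · (0.0243902 − 0.166667) = -0.0118564.
Partial sum through k=1: 109.247.
Order-2 term: −1/720 · (2.90187e-05 − 0.00925926) = 1.28198e-05.
Partial sum through k=2: 109.247.
Order-3 term: 1/30240 · (2.07153e-07 − 0.00308642) = -1.02057e-07.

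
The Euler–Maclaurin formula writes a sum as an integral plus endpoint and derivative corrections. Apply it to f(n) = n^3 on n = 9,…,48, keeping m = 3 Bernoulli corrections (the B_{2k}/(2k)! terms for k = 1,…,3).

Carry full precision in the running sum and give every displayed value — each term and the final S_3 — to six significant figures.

Integral: ∫_9^48 x^3 dx = 1.32546e+06.
Boundary: ½(f(9) + f(48)) = ½(729.000 + 110592) = 55660.5.
So far: 1.38112e+06.
k=1: B_{2}/(2)! × [f^{(1)}(48) − f^{(1)}(9)] = 1/12 × (6912.00 − 243.000) = 555.750.
After k=1: 1.38168e+06.
k=2: B_{4}/(4)! × [f^{(3)}(48) − f^{(3)}(9)] = −1/720 × (6.00000 − 6.00000) = 0.00000.
After k=2: 1.38168e+06.
k=3: B_{6}/(6)! × [f^{(5)}(48) − f^{(5)}(9)] = 1/30240 × (0.00000 − 0.00000) = 0.00000.

S_3 ≈ 1.38168e+06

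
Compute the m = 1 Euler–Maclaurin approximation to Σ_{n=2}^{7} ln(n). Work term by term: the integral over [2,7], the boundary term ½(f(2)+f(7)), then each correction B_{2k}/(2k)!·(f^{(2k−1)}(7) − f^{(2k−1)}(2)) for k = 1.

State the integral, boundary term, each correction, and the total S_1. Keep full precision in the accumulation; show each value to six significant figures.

S_1 ≈ 8.52484

The integral term ∫_2^7 ln(x) dx = 7.23508.
½[f(2) + f(7)] = ½[0.693147 + 1.94591] = 1.31953.
So far: 8.55461.
Correction k=1: B_{2}/2! · (f^{(1)}(7) − f^{(1)}(2)) = 1/12 · (0.142857 − 0.500000) = -0.0297619.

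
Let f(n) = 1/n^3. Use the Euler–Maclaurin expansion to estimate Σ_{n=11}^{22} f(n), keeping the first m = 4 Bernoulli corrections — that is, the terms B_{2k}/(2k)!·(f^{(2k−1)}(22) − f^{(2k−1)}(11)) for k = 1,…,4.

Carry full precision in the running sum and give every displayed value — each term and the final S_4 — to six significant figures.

Integral: ∫_11^22 1/x^3 dx = 0.00309917.
Boundary: ½(f(11) + f(22)) = ½(0.000751315 + 9.39144e-05) = 0.000422615.
Running total after boundary: 0.00352179.
Correction k=1: B_{2}/2! · (f^{(1)}(22) − f^{(1)}(11)) = 1/12 · (-1.28065e-05 − (-0.000204904)) = 1.60081e-05.
After k=1: 0.00353780.
Correction k=2: B_{4}/4! · (f^{(3)}(22) − f^{(3)}(11)) = −1/720 · (-5.29194e-07 − (-3.38684e-05)) = -4.63045e-08.
After k=2: 0.00353775.
Correction k=3: B_{6}/6! · (f^{(5)}(22) − f^{(5)}(11)) = 1/30240 · (-4.59218e-08 − (-1.17560e-05)) = 3.87238e-10.
After k=3: 0.00353775.
Correction k=4: B_{8}/8! · (f^{(7)}(22) − f^{(7)}(11)) = −1/1209600 · (-6.83135e-09 − (-6.99530e-06)) = -5.77750e-12.

S_4 ≈ 0.00353775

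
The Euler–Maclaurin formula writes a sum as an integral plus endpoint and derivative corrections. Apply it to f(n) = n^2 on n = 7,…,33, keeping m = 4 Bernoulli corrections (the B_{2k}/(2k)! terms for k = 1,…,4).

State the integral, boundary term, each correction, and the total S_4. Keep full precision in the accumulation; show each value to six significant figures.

S_4 ≈ 12438.0

Integral: ∫_7^33 x^2 dx = 11864.7.
½[f(7) + f(33)] = ½[49.0000 + 1089.00] = 569.000.
So far: 12433.7.
Order-1 term: 1/12 · (66.0000 − 14.0000) = 4.33333.
Partial sum through k=1: 12438.0.
Order-2 term: −1/720 · (0.00000 − 0.00000) = 0.00000.
Partial sum through k=2: 12438.0.
Order-3 term: 1/30240 · (0.00000 − 0.00000) = 0.00000.
Partial sum through k=3: 12438.0.
Order-4 term: −1/1209600 · (0.00000 − 0.00000) = 0.00000.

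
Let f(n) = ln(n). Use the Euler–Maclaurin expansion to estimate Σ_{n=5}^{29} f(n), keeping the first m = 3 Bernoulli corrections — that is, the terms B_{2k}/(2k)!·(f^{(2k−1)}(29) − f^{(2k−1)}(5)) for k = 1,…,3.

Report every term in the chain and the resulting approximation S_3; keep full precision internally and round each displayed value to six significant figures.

The integral term ∫_5^29 ln(x) dx = 65.6044.
Boundary: ½(f(5) + f(29)) = ½(1.60944 + 3.36730) = 2.48837.
Integral + boundary = 68.0928.
k=1: B_{2}/(2)! × [f^{(1)}(29) − f^{(1)}(5)] = 1/12 × (0.0344828 − 0.200000) = -0.0137931.
After k=1: 68.0790.
k=2: B_{4}/(4)! × [f^{(3)}(29) − f^{(3)}(5)] = −1/720 × (8.20042e-05 − 0.0160000) = 2.21083e-05.
After k=2: 68.0790.
k=3: B_{6}/(6)! × [f^{(5)}(29) − f^{(5)}(5)] = 1/30240 × (1.17010e-06 − 0.00768000) = -2.53930e-07.

S_3 ≈ 68.0790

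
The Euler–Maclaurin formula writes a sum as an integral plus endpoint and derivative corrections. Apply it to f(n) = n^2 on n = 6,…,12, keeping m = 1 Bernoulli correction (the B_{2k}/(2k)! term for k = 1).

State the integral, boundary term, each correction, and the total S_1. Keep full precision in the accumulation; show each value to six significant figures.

The integral term ∫_6^12 x^2 dx = 504.000.
Endpoint term: (f(6) + f(12))/2 = (36.0000 + 144.000)/2 = 90.0000.
So far: 594.000.
Correction k=1: B_{2}/2! · (f^{(1)}(12) − f^{(1)}(6)) = 1/12 · (24.0000 − 12.0000) = 1.00000.

S_1 ≈ 595.000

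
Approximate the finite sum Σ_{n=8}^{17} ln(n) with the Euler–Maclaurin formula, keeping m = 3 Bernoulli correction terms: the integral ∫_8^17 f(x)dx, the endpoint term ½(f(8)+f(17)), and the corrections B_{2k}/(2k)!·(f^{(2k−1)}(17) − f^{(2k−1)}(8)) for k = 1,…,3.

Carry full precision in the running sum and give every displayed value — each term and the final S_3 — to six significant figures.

Integral: ∫_8^17 ln(x) dx = 22.5291.
Boundary: ½(f(8) + f(17)) = ½(2.07944 + 2.83321) = 2.45633.
Running total after boundary: 24.9854.
k=1: B_{2}/(2)! × [f^{(1)}(17) − f^{(1)}(8)] = 1/12 × (0.0588235 − 0.125000) = -0.00551471.
After k=1: 24.9799.
k=2: B_{4}/(4)! × [f^{(3)}(17) − f^{(3)}(8)] = −1/720 × (0.000407083 − 0.00390625) = 4.85995e-06.
After k=2: 24.9799.
k=3: B_{6}/(6)! × [f^{(5)}(17) − f^{(5)}(8)] = 1/30240 × (1.69031e-05 − 0.000732422) = -2.36613e-08.

S_3 ≈ 24.9799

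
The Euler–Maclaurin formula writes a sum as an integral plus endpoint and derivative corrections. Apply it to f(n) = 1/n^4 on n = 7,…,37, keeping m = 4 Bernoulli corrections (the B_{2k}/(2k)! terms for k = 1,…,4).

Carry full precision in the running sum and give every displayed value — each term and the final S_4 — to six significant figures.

The integral term ∫_7^37 1/x^4 dx = 0.000965237.
Boundary: ½(f(7) + f(37)) = ½(0.000416493 + 5.33572e-07) = 0.000208513.
Integral + boundary = 0.00117375.
k=1: B_{2}/(2)! × [f^{(1)}(37) − f^{(1)}(7)] = 1/12 × (-5.76835e-08 − (-0.000237996)) = 1.98282e-05.
Running total after k=1: 0.00119358.
k=2: B_{4}/(4)! × [f^{(3)}(37) − f^{(3)}(7)] = −1/720 × (-1.26406e-09 − (-0.000145712)) = -2.02376e-07.
Running total after k=2: 0.00119338.
k=3: B_{6}/(6)! × [f^{(5)}(37) − f^{(5)}(7)] = 1/30240 × (-5.17075e-11 − (-0.000166528)) = 5.50687e-09.
Running total after k=3: 0.00119338.
k=4: B_{8}/(8)! × [f^{(7)}(37) − f^{(7)}(7)] = −1/1209600 × (-3.39933e-12 − (-0.000305868)) = -2.52867e-10.

S_4 ≈ 0.00119338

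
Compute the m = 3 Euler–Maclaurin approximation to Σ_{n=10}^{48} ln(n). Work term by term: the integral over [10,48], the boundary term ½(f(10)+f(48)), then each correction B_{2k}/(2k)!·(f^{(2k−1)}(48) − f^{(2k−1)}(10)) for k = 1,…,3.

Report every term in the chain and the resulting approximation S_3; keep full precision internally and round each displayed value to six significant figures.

Integral: ∫_10^48 ln(x) dx = 124.792.
½[f(10) + f(48)] = ½[2.30259 + 3.87120] = 3.08689.
So far: 127.879.
Order-1 term: 1/12 · (0.0208333 − 0.100000) = -0.00659722.
Running total after k=1: 127.872.
Order-2 term: −1/720 · (1.80845e-05 − 0.00200000) = 2.75266e-06.
Running total after k=2: 127.872.
Order-3 term: 1/30240 · (9.41901e-08 − 0.000240000) = -7.93339e-09.

S_3 ≈ 127.872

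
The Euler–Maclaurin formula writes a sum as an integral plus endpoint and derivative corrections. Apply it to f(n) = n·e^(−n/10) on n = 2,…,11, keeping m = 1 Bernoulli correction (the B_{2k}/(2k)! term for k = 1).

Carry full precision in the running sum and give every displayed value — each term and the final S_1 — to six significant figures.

S_1 ≈ 30.9369

∫_2^11 x·e^(−x/10) dx evaluates to 28.3448.
½[f(2) + f(11)] = ½[1.63746 + 3.66158] = 2.64952.
So far: 30.9943.
Correction k=1: B_{2}/2! · (f^{(1)}(11) − f^{(1)}(2)) = 1/12 · (-0.0332871 − 0.654985) = -0.0573560.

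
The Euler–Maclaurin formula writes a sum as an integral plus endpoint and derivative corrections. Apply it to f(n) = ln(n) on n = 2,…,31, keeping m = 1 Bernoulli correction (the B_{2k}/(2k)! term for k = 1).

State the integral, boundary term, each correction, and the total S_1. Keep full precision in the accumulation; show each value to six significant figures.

The integral term ∫_2^31 ln(x) dx = 76.0673.
Endpoint term: (f(2) + f(31))/2 = (0.693147 + 3.43399)/2 = 2.06357.
Integral + boundary = 78.1309.
k=1: B_{2}/(2)! × [f^{(1)}(31) − f^{(1)}(2)] = 1/12 × (0.0322581 − 0.500000) = -0.0389785.

S_1 ≈ 78.0919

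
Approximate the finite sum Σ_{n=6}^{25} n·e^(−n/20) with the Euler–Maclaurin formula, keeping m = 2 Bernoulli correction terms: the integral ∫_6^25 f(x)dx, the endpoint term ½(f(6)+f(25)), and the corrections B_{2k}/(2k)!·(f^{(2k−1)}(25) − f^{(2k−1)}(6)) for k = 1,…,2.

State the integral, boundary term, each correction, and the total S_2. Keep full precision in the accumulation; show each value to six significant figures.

S_2 ≈ 133.126

∫_6^25 x·e^(−x/20) dx evaluates to 127.371.
Endpoint term: (f(6) + f(25))/2 = (4.44491 + 7.16262)/2 = 5.80376.
Integral + boundary = 133.175.
Correction k=1: B_{2}/2! · (f^{(1)}(25) − f^{(1)}(6)) = 1/12 · (-0.0716262 − 0.518573) = -0.0491832.
After k=1: 133.126.
Correction k=2: B_{4}/4! · (f^{(3)}(25) − f^{(3)}(6)) = −1/720 · (0.00125346 − 0.00500052) = 5.20426e-06.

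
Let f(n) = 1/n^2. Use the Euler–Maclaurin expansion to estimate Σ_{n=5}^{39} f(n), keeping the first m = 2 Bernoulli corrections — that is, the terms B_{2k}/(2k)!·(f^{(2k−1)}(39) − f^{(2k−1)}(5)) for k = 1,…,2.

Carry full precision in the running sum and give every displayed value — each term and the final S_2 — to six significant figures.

The integral term ∫_5^39 1/x^2 dx = 0.174359.
½[f(5) + f(39)] = ½[0.0400000 + 0.000657462] = 0.0203287.
So far: 0.194688.
k=1: B_{2}/(2)! × [f^{(1)}(39) − f^{(1)}(5)] = 1/12 × (-3.37160e-05 − (-0.0160000)) = 0.00133052.
Running total after k=1: 0.196018.
k=2: B_{4}/(4)! × [f^{(3)}(39) − f^{(3)}(5)] = −1/720 × (-2.66004e-07 − (-0.00768000)) = -1.06663e-05.

S_2 ≈ 0.196008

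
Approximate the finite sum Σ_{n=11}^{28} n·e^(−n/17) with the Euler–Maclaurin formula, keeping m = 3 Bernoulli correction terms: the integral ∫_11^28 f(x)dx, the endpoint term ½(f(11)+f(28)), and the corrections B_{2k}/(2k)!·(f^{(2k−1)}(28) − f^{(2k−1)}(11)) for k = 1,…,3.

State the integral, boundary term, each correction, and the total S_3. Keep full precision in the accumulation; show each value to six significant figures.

∫_11^28 x·e^(−x/17) dx evaluates to 101.875.
½[f(11) + f(28)] = ½[5.75942 + 5.39324] = 5.57633.
Running total after boundary: 107.451.
Order-1 term: 1/12 · (-0.124634 − 0.184794) = -0.0257856.
After k=1: 107.425.
Order-2 term: −1/720 · (0.000901722 − 0.00426284) = 4.66822e-06.
After k=2: 107.425.
Order-3 term: 1/30240 · (7.73253e-06 − 2.72881e-05) = -6.46678e-10.

S_3 ≈ 107.425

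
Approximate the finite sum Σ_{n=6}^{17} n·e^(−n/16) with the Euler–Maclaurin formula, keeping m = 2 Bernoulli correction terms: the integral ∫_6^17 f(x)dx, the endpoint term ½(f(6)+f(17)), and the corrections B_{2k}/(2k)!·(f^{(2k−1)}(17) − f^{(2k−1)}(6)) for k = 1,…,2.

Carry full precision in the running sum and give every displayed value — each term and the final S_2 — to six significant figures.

∫_6^17 x·e^(−x/16) dx evaluates to 59.4539.
Endpoint term: (f(6) + f(17))/2 = (4.12374 + 5.87504)/2 = 4.99939.
Integral + boundary = 64.4533.
Order-1 term: 1/12 · (-0.0215994 − 0.429556) = -0.0375963.
After k=1: 64.4157.
Order-2 term: −1/720 · (0.00261556 − 0.00704740) = 6.15534e-06.

S_2 ≈ 64.4157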